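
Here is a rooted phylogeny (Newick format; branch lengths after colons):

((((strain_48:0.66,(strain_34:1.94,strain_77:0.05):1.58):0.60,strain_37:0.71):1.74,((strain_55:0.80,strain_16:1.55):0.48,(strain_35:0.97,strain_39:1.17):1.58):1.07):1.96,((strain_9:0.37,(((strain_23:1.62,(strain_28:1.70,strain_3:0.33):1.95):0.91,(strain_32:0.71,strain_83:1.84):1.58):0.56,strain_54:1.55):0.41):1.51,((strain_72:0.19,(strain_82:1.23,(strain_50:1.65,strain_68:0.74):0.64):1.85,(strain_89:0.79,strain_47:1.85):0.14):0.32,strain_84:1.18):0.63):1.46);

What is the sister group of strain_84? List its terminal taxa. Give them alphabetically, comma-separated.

strain_47, strain_50, strain_68, strain_72, strain_82, strain_89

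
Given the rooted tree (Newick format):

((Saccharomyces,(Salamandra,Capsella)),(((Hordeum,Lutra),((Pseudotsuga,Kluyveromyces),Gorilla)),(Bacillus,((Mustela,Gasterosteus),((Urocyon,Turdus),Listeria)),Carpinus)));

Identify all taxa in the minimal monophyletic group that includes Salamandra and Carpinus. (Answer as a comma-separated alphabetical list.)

Bacillus, Capsella, Carpinus, Gasterosteus, Gorilla, Hordeum, Kluyveromyces, Listeria, Lutra, Mustela, Pseudotsuga, Saccharomyces, Salamandra, Turdus, Urocyon

Tracing Salamandra: it sits inside (Salamandra,Capsella).
Tracing Carpinus: it sits inside (Bacillus,((Mustela,Gasterosteus),((Urocyon,Turdus),Listeria)),Carpinus).
The smallest clade enclosing both is the whole tree (their MRCA is the root), so the answer is all 15 tips in alphabetical order.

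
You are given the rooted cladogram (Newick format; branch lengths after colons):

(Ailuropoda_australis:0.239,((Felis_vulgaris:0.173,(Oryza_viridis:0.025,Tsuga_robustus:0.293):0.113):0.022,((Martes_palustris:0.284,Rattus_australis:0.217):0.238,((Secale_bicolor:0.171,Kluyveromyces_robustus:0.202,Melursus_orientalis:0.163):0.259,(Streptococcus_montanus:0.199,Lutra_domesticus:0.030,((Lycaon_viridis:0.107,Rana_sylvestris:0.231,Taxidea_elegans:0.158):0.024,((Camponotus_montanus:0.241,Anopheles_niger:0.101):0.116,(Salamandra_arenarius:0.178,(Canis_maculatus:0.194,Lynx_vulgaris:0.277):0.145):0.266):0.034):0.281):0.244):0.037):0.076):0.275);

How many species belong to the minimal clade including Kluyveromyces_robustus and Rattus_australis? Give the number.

15

The MRCA of Kluyveromyces_robustus and Rattus_australis is the node subtending ((Martes_palustris,Rattus_australis),((Secale_bicolor,Kluyveromyces_robustus,Melursus_orientalis),(Streptococcus_montanus,Lutra_domesticus,((Lycaon_viridis,Rana_sylvestris,Taxidea_elegans),((Camponotus_montanus,Anopheles_niger),(Salamandra_arenarius,(Canis_maculatus,Lynx_vulgaris))))))).
That clade contains 15 terminal taxa: Anopheles_niger, Camponotus_montanus, Canis_maculatus, Kluyveromyces_robustus, Lutra_domesticus, Lycaon_viridis, Lynx_vulgaris, Martes_palustris, Melursus_orientalis, Rana_sylvestris, Rattus_australis, Salamandra_arenarius, Secale_bicolor, Streptococcus_montanus, Taxidea_elegans.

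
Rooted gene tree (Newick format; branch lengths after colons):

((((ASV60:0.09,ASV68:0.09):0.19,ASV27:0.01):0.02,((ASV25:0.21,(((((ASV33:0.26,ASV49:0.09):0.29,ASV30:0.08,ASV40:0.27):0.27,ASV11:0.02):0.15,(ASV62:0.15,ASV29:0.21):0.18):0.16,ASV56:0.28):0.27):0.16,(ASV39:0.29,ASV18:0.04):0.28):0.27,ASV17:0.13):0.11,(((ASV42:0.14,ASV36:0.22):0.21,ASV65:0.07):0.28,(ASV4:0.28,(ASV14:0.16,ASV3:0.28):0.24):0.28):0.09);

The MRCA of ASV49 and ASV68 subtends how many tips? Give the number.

The MRCA of ASV49 and ASV68 is the node subtending (((ASV60,ASV68),ASV27),((ASV25,(((((ASV33,ASV49),ASV30,ASV40),ASV11),(ASV62,ASV29)),ASV56)),(ASV39,ASV18)),ASV17).
That clade contains 15 terminal taxa: ASV11, ASV17, ASV18, ASV25, ASV27, ASV29, ASV30, ASV33, ASV39, ASV40, ASV49, ASV56, ASV60, ASV62, ASV68.

15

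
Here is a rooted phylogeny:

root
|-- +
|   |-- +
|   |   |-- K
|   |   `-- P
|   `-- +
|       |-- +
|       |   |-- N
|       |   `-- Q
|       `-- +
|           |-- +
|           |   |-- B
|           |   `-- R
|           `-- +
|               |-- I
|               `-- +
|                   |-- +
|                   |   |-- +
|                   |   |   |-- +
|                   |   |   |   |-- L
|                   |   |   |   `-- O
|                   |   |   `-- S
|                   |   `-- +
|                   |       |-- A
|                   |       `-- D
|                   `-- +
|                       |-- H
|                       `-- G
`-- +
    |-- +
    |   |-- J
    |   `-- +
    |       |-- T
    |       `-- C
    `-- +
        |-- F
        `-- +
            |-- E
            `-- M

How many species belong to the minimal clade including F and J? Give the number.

The MRCA of F and J is the node subtending ((J,(T,C)),(F,(E,M))).
That clade contains 6 terminal taxa: C, E, F, J, M, T.

6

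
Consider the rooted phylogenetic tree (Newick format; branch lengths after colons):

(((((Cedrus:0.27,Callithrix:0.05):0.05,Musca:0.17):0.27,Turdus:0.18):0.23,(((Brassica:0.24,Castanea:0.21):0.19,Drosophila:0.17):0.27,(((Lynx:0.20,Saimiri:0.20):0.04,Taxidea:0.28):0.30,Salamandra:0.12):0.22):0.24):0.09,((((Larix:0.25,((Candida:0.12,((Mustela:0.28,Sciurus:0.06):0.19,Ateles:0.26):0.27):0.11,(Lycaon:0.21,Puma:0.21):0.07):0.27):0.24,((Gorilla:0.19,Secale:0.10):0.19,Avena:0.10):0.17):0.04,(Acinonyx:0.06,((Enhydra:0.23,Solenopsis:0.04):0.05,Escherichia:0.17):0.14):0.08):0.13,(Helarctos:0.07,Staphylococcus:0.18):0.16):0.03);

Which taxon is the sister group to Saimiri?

Saimiri attaches to the tree at the node subtending (Lynx,Saimiri).
The other lineage descending from that same node — the sister group — is the single tip Lynx.

Lynx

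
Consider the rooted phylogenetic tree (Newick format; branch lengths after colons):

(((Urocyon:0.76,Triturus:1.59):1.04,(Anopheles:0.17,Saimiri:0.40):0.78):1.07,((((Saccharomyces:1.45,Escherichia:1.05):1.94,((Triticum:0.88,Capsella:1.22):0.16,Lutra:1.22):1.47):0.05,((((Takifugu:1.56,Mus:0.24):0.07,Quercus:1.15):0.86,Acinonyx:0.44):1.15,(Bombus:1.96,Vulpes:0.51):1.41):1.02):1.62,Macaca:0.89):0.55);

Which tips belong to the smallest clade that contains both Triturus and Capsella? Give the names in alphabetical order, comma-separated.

Acinonyx, Anopheles, Bombus, Capsella, Escherichia, Lutra, Macaca, Mus, Quercus, Saccharomyces, Saimiri, Takifugu, Triticum, Triturus, Urocyon, Vulpes

Tracing Triturus: it sits inside (Urocyon,Triturus).
Tracing Capsella: it sits inside (Triticum,Capsella).
The smallest clade enclosing both is the whole tree (their MRCA is the root), so the answer is all 16 tips in alphabetical order.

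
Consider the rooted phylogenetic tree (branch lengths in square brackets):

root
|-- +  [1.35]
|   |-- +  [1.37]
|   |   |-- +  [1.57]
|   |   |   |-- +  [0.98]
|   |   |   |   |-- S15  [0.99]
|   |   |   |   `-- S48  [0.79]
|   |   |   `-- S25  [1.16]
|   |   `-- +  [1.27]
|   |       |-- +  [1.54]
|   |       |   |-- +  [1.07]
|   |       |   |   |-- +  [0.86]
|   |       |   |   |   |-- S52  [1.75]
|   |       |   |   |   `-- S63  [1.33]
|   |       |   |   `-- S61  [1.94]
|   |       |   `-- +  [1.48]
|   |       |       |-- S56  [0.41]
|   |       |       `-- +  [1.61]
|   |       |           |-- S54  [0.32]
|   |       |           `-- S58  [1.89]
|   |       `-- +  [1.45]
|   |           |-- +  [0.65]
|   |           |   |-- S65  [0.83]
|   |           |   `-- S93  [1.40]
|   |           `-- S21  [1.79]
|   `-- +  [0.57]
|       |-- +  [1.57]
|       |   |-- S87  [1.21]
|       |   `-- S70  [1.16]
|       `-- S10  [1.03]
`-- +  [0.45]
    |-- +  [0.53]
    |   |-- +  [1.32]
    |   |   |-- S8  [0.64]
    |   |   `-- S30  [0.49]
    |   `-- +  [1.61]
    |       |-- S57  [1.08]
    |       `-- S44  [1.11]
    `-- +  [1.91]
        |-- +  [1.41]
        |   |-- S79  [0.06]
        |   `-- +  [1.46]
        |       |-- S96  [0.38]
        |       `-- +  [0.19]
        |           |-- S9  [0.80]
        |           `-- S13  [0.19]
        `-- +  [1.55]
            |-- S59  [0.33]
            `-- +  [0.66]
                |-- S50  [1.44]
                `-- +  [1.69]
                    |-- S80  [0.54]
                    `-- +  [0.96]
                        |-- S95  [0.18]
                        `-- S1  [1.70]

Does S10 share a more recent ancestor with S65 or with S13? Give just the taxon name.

S65

The MRCA of S10 and S65 subtends ((((S15,S48),S25),((((S52,S63),S61),(S56,(S54,S58))),((S65,S93),S21))),((S87,S70),S10)) (15 taxa).
The MRCA of S10 and S13 is the root, subtending the entire tree (28 taxa).
The first is nested inside the second, so S10 shares a more recent common ancestor with S65.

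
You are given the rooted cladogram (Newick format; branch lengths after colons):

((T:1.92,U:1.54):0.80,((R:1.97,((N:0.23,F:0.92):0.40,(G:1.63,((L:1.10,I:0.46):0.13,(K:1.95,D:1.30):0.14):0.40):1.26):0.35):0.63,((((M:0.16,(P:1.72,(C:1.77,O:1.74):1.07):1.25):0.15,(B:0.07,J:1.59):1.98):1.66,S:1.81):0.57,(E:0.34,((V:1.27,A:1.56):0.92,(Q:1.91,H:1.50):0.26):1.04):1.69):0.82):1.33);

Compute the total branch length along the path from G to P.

10.04

The path runs G → … → MRCA → … → P; the MRCA is the node subtending ((R,((N,F),(G,((L,I),(K,D))))),((((M,(P,(C,O))),(B,J)),S),(E,((V,A),(Q,H))))).
Branch lengths along that path: 1.63 + 1.26 + 0.35 + 0.63 + 0.82 + 0.57 + 1.66 + 0.15 + 1.25 + 1.72 = 10.04.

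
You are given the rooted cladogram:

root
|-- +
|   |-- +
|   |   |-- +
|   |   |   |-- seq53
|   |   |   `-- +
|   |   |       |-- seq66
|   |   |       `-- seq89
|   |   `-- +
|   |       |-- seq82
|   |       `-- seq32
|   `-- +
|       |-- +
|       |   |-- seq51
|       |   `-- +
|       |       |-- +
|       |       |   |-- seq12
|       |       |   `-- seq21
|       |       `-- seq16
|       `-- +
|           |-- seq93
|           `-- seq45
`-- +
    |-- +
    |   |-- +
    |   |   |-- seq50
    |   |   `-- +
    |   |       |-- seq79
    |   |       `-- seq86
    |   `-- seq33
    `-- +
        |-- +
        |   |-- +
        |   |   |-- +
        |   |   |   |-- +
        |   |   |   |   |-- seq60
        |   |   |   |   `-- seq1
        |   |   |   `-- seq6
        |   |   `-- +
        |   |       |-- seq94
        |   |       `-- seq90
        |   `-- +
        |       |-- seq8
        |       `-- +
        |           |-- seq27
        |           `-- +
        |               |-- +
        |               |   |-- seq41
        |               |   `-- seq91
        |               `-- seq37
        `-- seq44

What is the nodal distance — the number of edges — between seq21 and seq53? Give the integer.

The MRCA of seq21 and seq53 is the node subtending (((seq53,(seq66,seq89)),(seq82,seq32)),((seq51,((seq12,seq21),seq16)),(seq93,seq45))).
From seq21 up to that node: 5 branches. From seq53 up to the same node: 3 branches. Total: 5 + 3 = 8.

8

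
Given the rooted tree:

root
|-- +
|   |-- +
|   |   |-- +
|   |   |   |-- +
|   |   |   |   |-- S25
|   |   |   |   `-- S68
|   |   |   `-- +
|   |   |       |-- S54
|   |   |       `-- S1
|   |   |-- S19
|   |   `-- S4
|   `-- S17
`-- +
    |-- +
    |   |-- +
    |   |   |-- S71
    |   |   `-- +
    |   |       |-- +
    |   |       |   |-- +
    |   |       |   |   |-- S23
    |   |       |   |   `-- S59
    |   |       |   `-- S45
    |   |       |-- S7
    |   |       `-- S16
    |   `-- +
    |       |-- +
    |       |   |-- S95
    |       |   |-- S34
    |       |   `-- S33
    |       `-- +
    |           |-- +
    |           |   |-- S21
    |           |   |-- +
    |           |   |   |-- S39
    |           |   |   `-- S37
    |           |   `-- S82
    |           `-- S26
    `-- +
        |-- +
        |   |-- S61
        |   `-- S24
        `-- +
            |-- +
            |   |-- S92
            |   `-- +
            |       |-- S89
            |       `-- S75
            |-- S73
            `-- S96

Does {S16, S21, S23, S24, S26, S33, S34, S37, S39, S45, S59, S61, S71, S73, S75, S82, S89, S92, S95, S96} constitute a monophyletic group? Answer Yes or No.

The MRCA of the listed taxa subtends (((S71,(((S23,S59),S45),S7,S16)),((S95,S34,S33),((S21,(S39,S37),S82),S26))),((S61,S24),((S92,(S89,S75)),S73,S96))).
That clade also contains S7, which is not in the proposed group, so the group is not monophyletic.

No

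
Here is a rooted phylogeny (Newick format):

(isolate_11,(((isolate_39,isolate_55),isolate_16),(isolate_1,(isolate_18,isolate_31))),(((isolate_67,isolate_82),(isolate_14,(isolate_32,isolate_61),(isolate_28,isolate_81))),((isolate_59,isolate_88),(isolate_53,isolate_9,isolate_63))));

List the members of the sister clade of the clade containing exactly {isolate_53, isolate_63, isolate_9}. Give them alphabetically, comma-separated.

isolate_59, isolate_88

The clade containing exactly {isolate_53, isolate_63, isolate_9} attaches to the tree at the node subtending ((isolate_59,isolate_88),(isolate_53,isolate_9,isolate_63)).
The other lineage descending from that same node — the sister group — is (isolate_59,isolate_88); its 2 tips in alphabetical order are the answer.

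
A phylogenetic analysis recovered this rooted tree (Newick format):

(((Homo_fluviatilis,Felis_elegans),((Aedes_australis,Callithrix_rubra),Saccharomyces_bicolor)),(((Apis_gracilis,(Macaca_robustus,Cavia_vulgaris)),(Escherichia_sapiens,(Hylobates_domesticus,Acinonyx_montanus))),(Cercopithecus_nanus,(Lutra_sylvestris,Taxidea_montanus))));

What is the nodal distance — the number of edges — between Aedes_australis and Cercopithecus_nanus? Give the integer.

7

The MRCA of Aedes_australis and Cercopithecus_nanus is the root of the tree.
From Aedes_australis up to that node: 4 branches. From Cercopithecus_nanus up to the same node: 3 branches. Total: 4 + 3 = 7.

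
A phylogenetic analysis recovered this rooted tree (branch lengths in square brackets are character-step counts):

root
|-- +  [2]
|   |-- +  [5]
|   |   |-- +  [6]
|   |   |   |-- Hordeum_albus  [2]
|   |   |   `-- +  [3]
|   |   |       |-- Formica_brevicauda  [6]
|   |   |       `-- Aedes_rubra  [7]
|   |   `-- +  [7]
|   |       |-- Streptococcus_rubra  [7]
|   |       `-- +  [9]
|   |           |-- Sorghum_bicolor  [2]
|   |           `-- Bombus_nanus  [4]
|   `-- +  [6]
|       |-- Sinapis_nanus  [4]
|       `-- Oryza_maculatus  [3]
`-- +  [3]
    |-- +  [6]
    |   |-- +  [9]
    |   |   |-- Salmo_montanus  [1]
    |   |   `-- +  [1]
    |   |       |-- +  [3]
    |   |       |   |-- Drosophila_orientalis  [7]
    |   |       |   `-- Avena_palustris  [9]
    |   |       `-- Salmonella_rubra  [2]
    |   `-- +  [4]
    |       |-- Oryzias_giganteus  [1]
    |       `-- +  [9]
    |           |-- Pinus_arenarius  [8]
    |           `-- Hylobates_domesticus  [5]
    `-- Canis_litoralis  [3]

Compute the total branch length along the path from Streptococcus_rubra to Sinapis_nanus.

The path runs Streptococcus_rubra → … → MRCA → … → Sinapis_nanus; the MRCA is the node subtending (((Hordeum_albus,(Formica_brevicauda,Aedes_rubra)),(Streptococcus_rubra,(Sorghum_bicolor,Bombus_nanus))),(Sinapis_nanus,Oryza_maculatus)).
Branch lengths along that path: 7 + 7 + 5 + 6 + 4 = 29.

29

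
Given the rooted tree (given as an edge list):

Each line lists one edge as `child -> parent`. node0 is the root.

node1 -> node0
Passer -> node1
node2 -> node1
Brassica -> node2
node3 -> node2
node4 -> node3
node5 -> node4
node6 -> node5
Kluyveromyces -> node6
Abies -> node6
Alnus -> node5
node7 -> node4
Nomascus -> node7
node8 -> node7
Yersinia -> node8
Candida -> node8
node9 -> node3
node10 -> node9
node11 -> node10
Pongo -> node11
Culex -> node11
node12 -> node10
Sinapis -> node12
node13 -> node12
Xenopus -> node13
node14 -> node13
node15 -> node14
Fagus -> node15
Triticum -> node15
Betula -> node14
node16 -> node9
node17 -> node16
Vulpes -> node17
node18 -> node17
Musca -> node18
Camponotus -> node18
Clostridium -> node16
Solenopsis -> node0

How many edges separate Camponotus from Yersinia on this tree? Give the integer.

The MRCA of Camponotus and Yersinia is the node subtending ((((Kluyveromyces,Abies),Alnus),(Nomascus,(Yersinia,Candida))),(((Pongo,Culex),(Sinapis,(Xenopus,((Fagus,Triticum),Betula)))),((Vulpes,(Musca,Camponotus)),Clostridium))).
From Camponotus up to that node: 5 branches. From Yersinia up to the same node: 4 branches. Total: 5 + 4 = 9.

9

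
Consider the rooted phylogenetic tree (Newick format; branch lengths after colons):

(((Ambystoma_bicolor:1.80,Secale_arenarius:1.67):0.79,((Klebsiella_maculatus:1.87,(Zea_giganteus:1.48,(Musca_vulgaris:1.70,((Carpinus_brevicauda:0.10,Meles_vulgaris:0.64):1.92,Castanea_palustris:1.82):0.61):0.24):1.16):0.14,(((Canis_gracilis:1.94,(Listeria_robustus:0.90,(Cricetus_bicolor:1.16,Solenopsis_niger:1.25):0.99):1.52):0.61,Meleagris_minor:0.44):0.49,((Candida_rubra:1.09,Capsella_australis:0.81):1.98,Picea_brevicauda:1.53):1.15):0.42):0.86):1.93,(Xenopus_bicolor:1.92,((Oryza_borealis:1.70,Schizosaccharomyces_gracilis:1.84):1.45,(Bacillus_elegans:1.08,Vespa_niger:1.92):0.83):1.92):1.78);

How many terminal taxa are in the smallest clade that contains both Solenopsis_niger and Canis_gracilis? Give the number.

4

The MRCA of Solenopsis_niger and Canis_gracilis is the node subtending (Canis_gracilis,(Listeria_robustus,(Cricetus_bicolor,Solenopsis_niger))).
That clade contains 4 terminal taxa: Canis_gracilis, Cricetus_bicolor, Listeria_robustus, Solenopsis_niger.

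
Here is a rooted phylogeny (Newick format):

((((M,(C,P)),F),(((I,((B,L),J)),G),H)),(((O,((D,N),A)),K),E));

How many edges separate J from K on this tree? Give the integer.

9

The MRCA of J and K is the root of the tree.
From J up to that node: 6 branches. From K up to the same node: 3 branches. Total: 6 + 3 = 9.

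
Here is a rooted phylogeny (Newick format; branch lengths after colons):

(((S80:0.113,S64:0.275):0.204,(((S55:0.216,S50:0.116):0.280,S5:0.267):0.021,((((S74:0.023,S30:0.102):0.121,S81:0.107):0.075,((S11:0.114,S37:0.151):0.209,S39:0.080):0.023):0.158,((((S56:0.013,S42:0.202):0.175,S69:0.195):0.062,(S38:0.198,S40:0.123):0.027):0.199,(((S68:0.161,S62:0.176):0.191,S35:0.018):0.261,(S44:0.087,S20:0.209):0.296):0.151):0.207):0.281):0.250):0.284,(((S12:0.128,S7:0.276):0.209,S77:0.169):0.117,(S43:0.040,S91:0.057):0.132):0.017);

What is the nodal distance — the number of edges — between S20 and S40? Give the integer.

The MRCA of S20 and S40 is the node subtending ((((S56,S42),S69),(S38,S40)),(((S68,S62),S35),(S44,S20))).
From S20 up to that node: 3 branches. From S40 up to the same node: 3 branches. Total: 3 + 3 = 6.

6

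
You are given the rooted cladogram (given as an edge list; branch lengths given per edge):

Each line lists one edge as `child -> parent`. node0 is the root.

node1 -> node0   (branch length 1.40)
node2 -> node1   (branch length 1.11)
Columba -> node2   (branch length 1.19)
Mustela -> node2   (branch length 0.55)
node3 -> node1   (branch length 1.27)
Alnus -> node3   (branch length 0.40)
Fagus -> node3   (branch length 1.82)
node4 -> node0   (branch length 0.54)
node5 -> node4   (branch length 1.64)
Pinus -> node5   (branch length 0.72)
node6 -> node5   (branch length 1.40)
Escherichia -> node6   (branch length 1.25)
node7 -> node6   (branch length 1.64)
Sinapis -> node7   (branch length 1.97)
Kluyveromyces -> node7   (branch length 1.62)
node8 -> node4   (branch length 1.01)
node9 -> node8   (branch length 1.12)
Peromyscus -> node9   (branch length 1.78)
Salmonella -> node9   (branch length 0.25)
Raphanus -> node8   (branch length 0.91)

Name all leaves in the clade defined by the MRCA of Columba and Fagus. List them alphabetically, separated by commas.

Tracing Columba: it sits inside (Columba,Mustela).
Tracing Fagus: it sits inside (Alnus,Fagus).
The smallest clade enclosing both is ((Columba,Mustela),(Alnus,Fagus)); the answer is its 4 terminal taxa in alphabetical order.

Alnus, Columba, Fagus, Mustela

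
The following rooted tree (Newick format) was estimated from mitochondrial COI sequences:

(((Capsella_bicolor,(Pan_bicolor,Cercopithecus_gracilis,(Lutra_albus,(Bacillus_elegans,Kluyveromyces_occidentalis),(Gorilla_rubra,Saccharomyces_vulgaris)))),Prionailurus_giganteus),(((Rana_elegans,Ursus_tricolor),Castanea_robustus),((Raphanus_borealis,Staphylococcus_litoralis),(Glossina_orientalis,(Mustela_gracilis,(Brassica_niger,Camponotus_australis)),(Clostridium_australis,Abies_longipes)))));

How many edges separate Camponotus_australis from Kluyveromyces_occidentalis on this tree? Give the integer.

12

The MRCA of Camponotus_australis and Kluyveromyces_occidentalis is the root of the tree.
From Camponotus_australis up to that node: 6 branches. From Kluyveromyces_occidentalis up to the same node: 6 branches. Total: 6 + 6 = 12.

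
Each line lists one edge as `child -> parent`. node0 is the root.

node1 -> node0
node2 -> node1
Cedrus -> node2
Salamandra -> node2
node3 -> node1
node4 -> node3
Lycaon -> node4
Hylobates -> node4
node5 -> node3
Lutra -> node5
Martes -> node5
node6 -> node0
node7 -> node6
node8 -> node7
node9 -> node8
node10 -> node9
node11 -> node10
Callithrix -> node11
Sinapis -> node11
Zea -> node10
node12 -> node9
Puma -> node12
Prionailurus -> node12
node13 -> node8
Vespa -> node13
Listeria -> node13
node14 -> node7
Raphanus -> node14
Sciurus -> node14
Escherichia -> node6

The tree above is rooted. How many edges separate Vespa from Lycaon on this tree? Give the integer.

9

The MRCA of Vespa and Lycaon is the root of the tree.
From Vespa up to that node: 5 branches. From Lycaon up to the same node: 4 branches. Total: 5 + 4 = 9.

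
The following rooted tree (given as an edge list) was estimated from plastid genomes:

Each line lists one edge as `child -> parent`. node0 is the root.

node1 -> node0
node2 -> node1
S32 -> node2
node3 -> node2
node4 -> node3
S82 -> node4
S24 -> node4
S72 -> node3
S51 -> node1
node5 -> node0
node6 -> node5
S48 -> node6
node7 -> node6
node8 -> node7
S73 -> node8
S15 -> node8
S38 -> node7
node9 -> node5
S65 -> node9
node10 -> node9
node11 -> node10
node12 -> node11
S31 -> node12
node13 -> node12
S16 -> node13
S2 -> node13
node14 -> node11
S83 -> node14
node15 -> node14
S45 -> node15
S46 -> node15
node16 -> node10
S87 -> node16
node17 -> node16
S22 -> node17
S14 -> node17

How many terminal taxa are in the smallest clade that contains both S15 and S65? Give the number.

14

The MRCA of S15 and S65 is the node subtending ((S48,((S73,S15),S38)),(S65,(((S31,(S16,S2)),(S83,(S45,S46))),(S87,(S22,S14))))).
That clade contains 14 terminal taxa: S14, S15, S16, S2, S22, S31, S38, S45, S46, S48, S65, S73, S83, S87.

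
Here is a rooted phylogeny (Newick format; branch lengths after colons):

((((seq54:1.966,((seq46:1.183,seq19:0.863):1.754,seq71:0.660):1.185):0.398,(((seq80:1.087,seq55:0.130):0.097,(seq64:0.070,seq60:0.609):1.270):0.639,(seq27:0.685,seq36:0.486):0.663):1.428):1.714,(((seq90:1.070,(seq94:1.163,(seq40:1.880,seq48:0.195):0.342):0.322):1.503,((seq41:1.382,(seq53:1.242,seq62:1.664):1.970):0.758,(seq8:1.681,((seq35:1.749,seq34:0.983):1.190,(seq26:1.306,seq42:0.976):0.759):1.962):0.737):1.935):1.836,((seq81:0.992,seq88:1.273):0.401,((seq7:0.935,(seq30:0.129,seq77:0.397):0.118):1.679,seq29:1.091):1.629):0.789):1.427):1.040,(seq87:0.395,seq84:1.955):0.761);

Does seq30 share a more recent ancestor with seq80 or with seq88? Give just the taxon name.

seq88

The MRCA of seq30 and seq88 subtends ((seq81,seq88),((seq7,(seq30,seq77)),seq29)) (6 taxa).
The MRCA of seq30 and seq80 subtends (((seq54,((seq46,seq19),seq71)),(((seq80,seq55),(seq64,seq60)),(seq27,seq36))),(((seq90,(seq94,(seq40,seq48))),((seq41,(seq53,seq62)),(seq8,((seq35,seq34),(seq26,seq42))))),((seq81,seq88),((seq7,(seq30,seq77)),seq29)))) (28 taxa).
The first is nested inside the second, so seq30 shares a more recent common ancestor with seq88.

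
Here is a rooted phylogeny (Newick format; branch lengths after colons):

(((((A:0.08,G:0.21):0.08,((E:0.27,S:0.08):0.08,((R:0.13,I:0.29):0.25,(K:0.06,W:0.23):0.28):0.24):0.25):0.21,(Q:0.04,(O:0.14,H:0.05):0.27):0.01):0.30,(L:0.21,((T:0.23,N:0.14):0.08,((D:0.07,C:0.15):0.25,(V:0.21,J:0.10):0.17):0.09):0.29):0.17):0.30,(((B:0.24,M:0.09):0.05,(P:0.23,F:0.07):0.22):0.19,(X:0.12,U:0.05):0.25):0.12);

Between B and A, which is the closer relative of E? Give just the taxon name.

A

The MRCA of E and A subtends ((A,G),((E,S),((R,I),(K,W)))) (8 taxa).
The MRCA of E and B is the root, subtending the entire tree (24 taxa).
The first is nested inside the second, so E shares a more recent common ancestor with A.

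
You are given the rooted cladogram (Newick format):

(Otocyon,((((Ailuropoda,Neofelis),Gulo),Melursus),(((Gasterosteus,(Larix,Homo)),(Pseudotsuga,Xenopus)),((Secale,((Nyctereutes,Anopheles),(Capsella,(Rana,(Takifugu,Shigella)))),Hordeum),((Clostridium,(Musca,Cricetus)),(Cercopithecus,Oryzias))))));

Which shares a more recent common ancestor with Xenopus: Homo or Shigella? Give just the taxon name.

The MRCA of Xenopus and Homo subtends ((Gasterosteus,(Larix,Homo)),(Pseudotsuga,Xenopus)) (5 taxa).
The MRCA of Xenopus and Shigella subtends (((Gasterosteus,(Larix,Homo)),(Pseudotsuga,Xenopus)),((Secale,((Nyctereutes,Anopheles),(Capsella,(Rana,(Takifugu,Shigella)))),Hordeum),((Clostridium,(Musca,Cricetus)),(Cercopithecus,Oryzias)))) (18 taxa).
The first is nested inside the second, so Xenopus shares a more recent common ancestor with Homo.

Homo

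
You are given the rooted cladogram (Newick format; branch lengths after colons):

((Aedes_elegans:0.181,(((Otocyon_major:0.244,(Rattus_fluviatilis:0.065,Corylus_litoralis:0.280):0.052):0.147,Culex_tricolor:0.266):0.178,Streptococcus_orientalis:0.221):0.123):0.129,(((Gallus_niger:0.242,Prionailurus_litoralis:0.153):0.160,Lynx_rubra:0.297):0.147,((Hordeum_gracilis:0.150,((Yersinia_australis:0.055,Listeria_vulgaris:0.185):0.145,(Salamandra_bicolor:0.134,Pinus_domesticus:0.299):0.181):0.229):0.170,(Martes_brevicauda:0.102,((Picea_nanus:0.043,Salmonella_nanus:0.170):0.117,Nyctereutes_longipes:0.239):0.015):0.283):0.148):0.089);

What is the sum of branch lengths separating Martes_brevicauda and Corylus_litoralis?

The path runs Martes_brevicauda → … → MRCA → … → Corylus_litoralis; the MRCA is the root of the tree.
Branch lengths along that path: 0.102 + 0.283 + 0.148 + 0.089 + 0.129 + 0.123 + 0.178 + 0.147 + 0.052 + 0.280 = 1.531.

1.531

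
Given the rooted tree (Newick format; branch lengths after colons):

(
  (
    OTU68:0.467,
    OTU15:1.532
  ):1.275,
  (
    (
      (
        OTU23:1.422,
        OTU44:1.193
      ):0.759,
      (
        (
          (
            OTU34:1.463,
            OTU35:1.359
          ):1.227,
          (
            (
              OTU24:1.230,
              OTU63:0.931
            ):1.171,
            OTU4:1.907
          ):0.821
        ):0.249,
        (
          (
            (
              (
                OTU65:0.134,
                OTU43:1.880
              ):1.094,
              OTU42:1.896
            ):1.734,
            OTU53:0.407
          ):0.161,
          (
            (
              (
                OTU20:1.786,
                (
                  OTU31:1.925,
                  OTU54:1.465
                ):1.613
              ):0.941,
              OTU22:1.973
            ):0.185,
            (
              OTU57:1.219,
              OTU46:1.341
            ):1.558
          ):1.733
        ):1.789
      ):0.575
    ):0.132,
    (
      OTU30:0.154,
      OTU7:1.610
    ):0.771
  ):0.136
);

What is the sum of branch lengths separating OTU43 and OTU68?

9.243

The path runs OTU43 → … → MRCA → … → OTU68; the MRCA is the root of the tree.
Branch lengths along that path: 1.880 + 1.094 + 1.734 + 0.161 + 1.789 + 0.575 + 0.132 + 0.136 + 1.275 + 0.467 = 9.243.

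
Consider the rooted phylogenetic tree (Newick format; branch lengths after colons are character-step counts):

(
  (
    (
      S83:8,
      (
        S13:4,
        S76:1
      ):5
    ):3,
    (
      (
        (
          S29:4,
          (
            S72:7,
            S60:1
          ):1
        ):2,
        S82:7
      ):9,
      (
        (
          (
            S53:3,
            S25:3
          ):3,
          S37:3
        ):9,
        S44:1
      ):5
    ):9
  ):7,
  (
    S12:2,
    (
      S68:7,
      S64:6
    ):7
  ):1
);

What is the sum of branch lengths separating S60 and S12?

The path runs S60 → … → MRCA → … → S12; the MRCA is the root of the tree.
Branch lengths along that path: 1 + 1 + 2 + 9 + 9 + 7 + 1 + 2 = 32.

32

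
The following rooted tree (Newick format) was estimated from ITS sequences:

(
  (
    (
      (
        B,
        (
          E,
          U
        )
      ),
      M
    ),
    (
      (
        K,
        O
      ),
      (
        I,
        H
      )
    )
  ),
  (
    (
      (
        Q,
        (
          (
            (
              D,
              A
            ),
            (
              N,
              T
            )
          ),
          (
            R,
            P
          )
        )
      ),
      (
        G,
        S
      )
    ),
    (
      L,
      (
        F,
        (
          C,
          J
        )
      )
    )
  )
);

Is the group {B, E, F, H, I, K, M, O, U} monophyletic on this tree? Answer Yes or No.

The MRCA of the listed taxa is the root, so the smallest clade containing them is the whole tree.
That clade also contains A, C, D, G, J, L, N, P, Q, R, S, T, which are not in the proposed group, so the group is not monophyletic.

No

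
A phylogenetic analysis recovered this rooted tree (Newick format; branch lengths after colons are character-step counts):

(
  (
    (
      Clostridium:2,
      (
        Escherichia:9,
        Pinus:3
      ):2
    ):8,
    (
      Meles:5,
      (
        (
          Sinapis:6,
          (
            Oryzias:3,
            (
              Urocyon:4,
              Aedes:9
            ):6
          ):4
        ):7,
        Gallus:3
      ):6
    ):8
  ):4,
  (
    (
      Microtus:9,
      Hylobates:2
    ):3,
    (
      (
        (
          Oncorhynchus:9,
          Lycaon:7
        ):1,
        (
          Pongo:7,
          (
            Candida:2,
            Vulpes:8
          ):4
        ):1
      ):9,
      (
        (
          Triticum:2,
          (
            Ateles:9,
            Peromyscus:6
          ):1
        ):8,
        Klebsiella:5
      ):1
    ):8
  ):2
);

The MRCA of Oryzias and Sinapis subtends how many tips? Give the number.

4

The MRCA of Oryzias and Sinapis is the node subtending (Sinapis,(Oryzias,(Urocyon,Aedes))).
That clade contains 4 terminal taxa: Aedes, Oryzias, Sinapis, Urocyon.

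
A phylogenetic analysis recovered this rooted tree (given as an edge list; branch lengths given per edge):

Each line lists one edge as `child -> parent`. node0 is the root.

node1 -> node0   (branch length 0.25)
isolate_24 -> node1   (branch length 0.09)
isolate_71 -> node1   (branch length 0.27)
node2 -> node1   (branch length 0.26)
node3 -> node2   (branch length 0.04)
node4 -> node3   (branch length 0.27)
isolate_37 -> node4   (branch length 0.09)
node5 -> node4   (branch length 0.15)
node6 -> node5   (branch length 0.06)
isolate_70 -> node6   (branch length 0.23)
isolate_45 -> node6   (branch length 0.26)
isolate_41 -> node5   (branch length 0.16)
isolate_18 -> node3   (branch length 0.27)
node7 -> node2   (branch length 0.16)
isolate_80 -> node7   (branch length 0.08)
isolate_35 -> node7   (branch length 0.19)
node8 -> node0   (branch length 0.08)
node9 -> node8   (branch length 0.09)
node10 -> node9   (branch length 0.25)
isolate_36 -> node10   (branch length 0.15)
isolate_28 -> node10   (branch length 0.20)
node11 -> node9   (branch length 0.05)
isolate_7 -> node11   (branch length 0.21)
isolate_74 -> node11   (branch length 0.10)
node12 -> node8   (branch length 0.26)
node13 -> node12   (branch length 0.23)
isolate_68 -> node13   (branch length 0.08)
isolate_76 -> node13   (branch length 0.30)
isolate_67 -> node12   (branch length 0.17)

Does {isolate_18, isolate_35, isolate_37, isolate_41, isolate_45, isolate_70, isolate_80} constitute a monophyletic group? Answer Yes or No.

The most recent common ancestor of these taxa subtends (((isolate_37,((isolate_70,isolate_45),isolate_41)),isolate_18),(isolate_80,isolate_35)).
That clade has exactly 7 tips — every listed taxon and nothing else — so the group is monophyletic.

Yes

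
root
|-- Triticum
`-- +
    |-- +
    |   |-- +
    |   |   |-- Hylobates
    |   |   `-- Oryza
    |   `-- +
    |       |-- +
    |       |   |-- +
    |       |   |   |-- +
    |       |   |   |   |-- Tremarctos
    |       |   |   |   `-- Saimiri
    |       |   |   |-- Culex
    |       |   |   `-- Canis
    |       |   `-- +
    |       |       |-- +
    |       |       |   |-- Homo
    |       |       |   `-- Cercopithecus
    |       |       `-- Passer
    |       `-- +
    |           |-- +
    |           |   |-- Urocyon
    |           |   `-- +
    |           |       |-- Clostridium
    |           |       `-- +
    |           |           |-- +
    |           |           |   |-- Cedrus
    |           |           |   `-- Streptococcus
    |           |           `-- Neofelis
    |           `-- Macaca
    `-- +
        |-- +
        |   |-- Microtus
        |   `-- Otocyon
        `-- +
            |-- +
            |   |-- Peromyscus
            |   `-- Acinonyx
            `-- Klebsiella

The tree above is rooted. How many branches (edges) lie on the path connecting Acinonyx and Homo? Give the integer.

10

The MRCA of Acinonyx and Homo is the node subtending (((Hylobates,Oryza),((((Tremarctos,Saimiri),Culex,Canis),((Homo,Cercopithecus),Passer)),((Urocyon,(Clostridium,((Cedrus,Streptococcus),Neofelis))),Macaca))),((Microtus,Otocyon),((Peromyscus,Acinonyx),Klebsiella))).
From Acinonyx up to that node: 4 branches. From Homo up to the same node: 6 branches. Total: 4 + 6 = 10.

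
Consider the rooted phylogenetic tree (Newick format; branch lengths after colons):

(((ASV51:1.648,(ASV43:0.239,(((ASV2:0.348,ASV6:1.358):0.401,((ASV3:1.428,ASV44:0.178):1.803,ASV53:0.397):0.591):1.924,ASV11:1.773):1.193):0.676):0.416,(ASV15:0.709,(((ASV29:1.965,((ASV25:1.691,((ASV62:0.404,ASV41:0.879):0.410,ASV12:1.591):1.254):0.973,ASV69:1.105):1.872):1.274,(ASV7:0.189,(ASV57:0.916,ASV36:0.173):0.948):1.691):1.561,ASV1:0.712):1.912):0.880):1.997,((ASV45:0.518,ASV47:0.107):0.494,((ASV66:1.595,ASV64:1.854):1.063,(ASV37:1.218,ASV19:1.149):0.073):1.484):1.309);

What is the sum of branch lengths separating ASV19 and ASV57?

13.920

The path runs ASV19 → … → MRCA → … → ASV57; the MRCA is the root of the tree.
Branch lengths along that path: 1.149 + 0.073 + 1.484 + 1.309 + 1.997 + 0.880 + 1.912 + 1.561 + 1.691 + 0.948 + 0.916 = 13.920.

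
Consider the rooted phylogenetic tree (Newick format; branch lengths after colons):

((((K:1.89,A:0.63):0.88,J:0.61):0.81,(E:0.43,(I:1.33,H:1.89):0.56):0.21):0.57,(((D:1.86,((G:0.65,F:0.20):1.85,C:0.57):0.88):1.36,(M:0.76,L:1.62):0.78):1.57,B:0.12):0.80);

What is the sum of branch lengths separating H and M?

The path runs H → … → MRCA → … → M; the MRCA is the root of the tree.
Branch lengths along that path: 1.89 + 0.56 + 0.21 + 0.57 + 0.80 + 1.57 + 0.78 + 0.76 = 7.14.

7.14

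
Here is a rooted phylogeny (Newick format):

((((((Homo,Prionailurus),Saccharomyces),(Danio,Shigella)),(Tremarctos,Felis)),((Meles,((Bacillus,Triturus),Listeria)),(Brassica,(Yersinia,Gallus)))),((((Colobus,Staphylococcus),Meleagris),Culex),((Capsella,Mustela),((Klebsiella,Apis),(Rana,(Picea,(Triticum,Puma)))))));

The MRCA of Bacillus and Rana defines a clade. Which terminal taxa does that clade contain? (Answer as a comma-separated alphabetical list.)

Apis, Bacillus, Brassica, Capsella, Colobus, Culex, Danio, Felis, Gallus, Homo, Klebsiella, Listeria, Meleagris, Meles, Mustela, Picea, Prionailurus, Puma, Rana, Saccharomyces, Shigella, Staphylococcus, Tremarctos, Triticum, Triturus, Yersinia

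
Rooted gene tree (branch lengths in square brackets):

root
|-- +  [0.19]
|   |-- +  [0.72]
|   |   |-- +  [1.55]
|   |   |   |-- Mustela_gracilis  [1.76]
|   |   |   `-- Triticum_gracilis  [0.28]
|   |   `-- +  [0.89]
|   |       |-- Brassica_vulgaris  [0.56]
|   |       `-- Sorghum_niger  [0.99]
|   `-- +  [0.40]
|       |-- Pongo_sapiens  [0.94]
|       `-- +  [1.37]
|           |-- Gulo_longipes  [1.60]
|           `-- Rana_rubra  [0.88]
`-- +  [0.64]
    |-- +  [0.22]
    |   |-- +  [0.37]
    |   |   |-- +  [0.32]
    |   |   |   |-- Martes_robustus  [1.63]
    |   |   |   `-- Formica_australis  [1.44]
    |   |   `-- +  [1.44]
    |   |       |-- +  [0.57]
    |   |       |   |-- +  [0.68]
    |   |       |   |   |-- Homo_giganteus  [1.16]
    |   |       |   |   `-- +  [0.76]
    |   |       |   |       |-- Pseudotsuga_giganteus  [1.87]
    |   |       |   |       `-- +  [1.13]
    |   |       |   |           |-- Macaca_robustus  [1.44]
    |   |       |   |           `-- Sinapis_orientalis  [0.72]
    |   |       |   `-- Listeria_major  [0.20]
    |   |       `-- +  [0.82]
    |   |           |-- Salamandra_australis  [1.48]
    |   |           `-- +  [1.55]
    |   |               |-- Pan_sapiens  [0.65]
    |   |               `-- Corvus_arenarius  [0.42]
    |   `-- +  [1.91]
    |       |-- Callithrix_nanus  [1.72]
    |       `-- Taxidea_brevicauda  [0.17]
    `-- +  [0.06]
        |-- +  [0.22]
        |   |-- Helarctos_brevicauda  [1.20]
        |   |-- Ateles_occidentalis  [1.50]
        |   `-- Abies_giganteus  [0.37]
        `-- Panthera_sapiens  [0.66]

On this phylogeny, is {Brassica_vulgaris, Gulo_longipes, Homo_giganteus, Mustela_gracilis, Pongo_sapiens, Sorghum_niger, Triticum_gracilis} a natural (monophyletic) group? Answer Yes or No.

No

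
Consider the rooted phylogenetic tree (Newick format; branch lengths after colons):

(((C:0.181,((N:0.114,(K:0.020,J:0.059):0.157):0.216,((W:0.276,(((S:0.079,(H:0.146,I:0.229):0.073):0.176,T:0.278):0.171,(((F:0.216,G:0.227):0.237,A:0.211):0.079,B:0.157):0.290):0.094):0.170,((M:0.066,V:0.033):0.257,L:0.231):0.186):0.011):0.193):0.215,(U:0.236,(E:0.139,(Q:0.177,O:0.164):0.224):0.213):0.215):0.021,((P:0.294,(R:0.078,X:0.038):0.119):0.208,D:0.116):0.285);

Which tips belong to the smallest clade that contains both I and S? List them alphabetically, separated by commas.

H, I, S

Tracing I: it sits inside (H,I).
Tracing S: it sits inside (S,(H,I)).
The smallest clade enclosing both is (S,(H,I)); the answer is its 3 terminal taxa in alphabetical order.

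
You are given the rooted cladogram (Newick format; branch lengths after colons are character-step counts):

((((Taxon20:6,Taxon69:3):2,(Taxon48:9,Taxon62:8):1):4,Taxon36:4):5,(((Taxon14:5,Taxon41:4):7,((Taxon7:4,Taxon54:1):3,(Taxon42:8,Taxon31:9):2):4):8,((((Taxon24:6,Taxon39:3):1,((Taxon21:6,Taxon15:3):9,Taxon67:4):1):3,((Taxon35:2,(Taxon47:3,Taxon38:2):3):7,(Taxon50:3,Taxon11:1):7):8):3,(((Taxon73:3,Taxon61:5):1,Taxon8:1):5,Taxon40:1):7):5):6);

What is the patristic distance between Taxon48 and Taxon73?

The path runs Taxon48 → … → MRCA → … → Taxon73; the MRCA is the root of the tree.
Branch lengths along that path: 9 + 1 + 4 + 5 + 6 + 5 + 7 + 5 + 1 + 3 = 46.

46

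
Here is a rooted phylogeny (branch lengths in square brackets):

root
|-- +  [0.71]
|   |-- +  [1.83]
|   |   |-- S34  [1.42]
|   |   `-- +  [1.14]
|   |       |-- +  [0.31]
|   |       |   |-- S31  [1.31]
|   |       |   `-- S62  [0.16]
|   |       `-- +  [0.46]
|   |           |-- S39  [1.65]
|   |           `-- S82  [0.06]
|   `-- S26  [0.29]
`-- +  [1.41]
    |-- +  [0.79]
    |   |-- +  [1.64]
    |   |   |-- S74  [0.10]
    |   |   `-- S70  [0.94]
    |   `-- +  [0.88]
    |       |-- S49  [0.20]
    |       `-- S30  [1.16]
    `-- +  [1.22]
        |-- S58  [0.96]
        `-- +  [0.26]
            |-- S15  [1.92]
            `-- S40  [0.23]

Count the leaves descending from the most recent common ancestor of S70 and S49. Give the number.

4

The MRCA of S70 and S49 is the node subtending ((S74,S70),(S49,S30)).
That clade contains 4 terminal taxa: S30, S49, S70, S74.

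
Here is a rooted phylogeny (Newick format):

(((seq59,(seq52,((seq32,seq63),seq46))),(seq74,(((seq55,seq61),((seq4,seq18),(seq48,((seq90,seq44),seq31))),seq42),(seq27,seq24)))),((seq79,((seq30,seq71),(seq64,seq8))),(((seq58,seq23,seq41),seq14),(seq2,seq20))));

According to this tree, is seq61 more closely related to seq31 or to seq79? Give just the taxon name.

The MRCA of seq61 and seq31 subtends ((seq55,seq61),((seq4,seq18),(seq48,((seq90,seq44),seq31))),seq42) (9 taxa).
The MRCA of seq61 and seq79 is the root, subtending the entire tree (28 taxa).
The first is nested inside the second, so seq61 shares a more recent common ancestor with seq31.

seq31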